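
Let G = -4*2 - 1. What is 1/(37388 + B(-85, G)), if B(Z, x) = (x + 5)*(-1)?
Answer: 1/37392 ≈ 2.6744e-5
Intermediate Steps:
G = -9 (G = -8 - 1 = -9)
B(Z, x) = -5 - x (B(Z, x) = (5 + x)*(-1) = -5 - x)
1/(37388 + B(-85, G)) = 1/(37388 + (-5 - 1*(-9))) = 1/(37388 + (-5 + 9)) = 1/(37388 + 4) = 1/37392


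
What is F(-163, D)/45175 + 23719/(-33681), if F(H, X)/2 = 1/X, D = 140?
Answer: -75005374069/106507742250 ≈ -0.70422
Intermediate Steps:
F(H, X) = 2/X
F(-163, D)/45175 + 23719/(-33681) = (2/140)/45175 + 23719/(-33681) = (2*(1/140))*(1/45175) + 23719*(-1/33681) = (1/70)*(1/45175) - 23719/33681 = 1/3162250 - 23719/33681 = -75005374069/106507742250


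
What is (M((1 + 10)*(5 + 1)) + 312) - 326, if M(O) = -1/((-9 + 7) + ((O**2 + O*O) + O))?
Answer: -122865/8776 ≈ -14.000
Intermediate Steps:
M(O) = -1/(-2 + O + 2*O**2) (M(O) = -1/(-2 + ((O**2 + O**2) + O)) = -1/(-2 + (2*O**2 + O)) = -1/(-2 + (O + 2*O**2)) = -1/(-2 + O + 2*O**2))
(M((1 + 10)*(5 + 1)) + 312) - 326 = (-1/(-2 + (1 + 10)*(5 + 1) + 2*((1 + 10)*(5 + 1))**2) + 312) - 326 = (-1/(-2 + 11*6 + 2*(11*6)**2) + 312) - 326 = (-1/(-2 + 66 + 2*66**2) + 312) - 326 = (-1/(-2 + 66 + 2*4356) + 312) - 326 = (-1/(-2 + 66 + 8712) + 312) - 326 = (-1/8776 + 312) - 326 = 2738111/8776 - 326 = -122865/8776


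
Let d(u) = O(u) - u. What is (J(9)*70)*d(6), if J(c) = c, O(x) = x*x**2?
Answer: 132300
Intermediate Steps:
O(x) = x**3
d(u) = u**3 - u
(J(9)*70)*d(6) = (9*70)*(6**3 - 1*6) = 630*(216 - 6) = 630*210 = 132300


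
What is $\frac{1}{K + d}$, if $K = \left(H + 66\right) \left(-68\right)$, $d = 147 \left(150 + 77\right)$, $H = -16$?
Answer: $\frac{1}{29969} \approx 3.3368 \cdot 10^{-5}$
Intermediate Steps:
$d = 33369$ ($d = 147 \cdot 227 = 33369$)
$K = -3400$ ($K = \left(-16 + 66\right) \left(-68\right) = 50 \left(-68\right) = -3400$)
$\frac{1}{K + d} = \frac{1}{-3400 + 33369} = \frac{1}{29969}$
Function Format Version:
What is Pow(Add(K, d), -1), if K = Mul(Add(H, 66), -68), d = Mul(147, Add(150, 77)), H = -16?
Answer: Rational(1, 29969) ≈ 3.3368e-5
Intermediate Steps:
d = 33369 (d = Mul(147, 227) = 33369)
K = -3400 (K = Mul(Add(-16, 66), -68) = Mul(50, -68) = -3400)
Pow(Add(K, d), -1) = Pow(Add(-3400, 33369), -1) = Pow(29969, -1) = Rational(1, 29969)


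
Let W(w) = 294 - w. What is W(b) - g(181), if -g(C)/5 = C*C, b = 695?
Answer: 163404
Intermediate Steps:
g(C) = -5*C² (g(C) = -5*C*C = -5*C²)
W(b) - g(181) = (294 - 1*695) - (-5)*181² = (294 - 695) - (-5)*32761 = -401 - 1*(-163805) = -401 + 163805 = 163404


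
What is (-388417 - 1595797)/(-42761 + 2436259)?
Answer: -992107/1196749 ≈ -0.82900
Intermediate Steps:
(-388417 - 1595797)/(-42761 + 2436259) = -1984214/2393498 = -1984214*1/2393498 = -992107/1196749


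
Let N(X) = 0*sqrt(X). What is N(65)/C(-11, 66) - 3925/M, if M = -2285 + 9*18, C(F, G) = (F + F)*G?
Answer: 3925/2123 ≈ 1.8488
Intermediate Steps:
C(F, G) = 2*F*G (C(F, G) = (2*F)*G = 2*F*G)
N(X) = 0
M = -2123 (M = -2285 + 162 = -2123)
N(65)/C(-11, 66) - 3925/M = 0/((2*(-11)*66)) - 3925/(-2123) = 0/(-1452) - 3925*(-1/2123) = 0*(-1/1452) + 3925/2123 = 0 + 3925/2123 = 3925/2123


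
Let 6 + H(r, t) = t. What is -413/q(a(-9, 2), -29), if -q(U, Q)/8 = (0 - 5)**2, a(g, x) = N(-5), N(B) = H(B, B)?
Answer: 413/200 ≈ 2.0650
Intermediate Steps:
H(r, t) = -6 + t
N(B) = -6 + B
a(g, x) = -11 (a(g, x) = -6 - 5 = -11)
q(U, Q) = -200 (q(U, Q) = -8*(0 - 5)**2 = -8*(-5)**2 = -8*25 = -200)
-413/q(a(-9, 2), -29) = -413/(-200) = -413*(-1/200) = 413/200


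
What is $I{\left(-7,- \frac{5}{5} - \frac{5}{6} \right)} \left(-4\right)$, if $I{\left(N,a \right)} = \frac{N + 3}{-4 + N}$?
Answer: $- \frac{16}{11} \approx -1.4545$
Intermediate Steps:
$I{\left(N,a \right)} = \frac{3 + N}{-4 + N}$
$I{\left(-7,- \frac{5}{5} - \frac{5}{6} \right)} \left(-4\right) = \frac{3 - 7}{-4 - 7} \left(-4\right) = \frac{1}{-11} \left(-4\right) \left(-4\right) = \left(- \frac{1}{11}\right) \left(-4\right) \left(-4\right) = \frac{4}{11} \left(-4\right) = - \frac{16}{11}$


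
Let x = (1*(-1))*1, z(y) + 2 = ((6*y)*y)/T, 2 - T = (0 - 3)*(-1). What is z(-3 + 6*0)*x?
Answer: 56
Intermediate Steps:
T = -1 (T = 2 - (0 - 3)*(-1) = 2 - (-3)*(-1) = 2 - 1*3 = 2 - 3 = -1)
z(y) = -2 - 6*y**2 (z(y) = -2 + ((6*y)*y)/(-1) = -2 + (6*y**2)*(-1) = -2 - 6*y**2)
x = -1 (x = -1*1 = -1)
z(-3 + 6*0)*x = (-2 - 6*(-3 + 6*0)**2)*(-1) = (-2 - 6*(-3 + 0)**2)*(-1) = (-2 - 6*(-3)**2)*(-1) = (-2 - 6*9)*(-1) = (-2 - 54)*(-1) = -56*(-1) = 56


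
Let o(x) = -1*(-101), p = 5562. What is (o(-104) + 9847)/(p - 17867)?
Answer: -9948/12305 ≈ -0.80845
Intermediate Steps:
o(x) = 101
(o(-104) + 9847)/(p - 17867) = (101 + 9847)/(5562 - 17867) = 9948/(-12305) = 9948*(-1/12305) = -9948/12305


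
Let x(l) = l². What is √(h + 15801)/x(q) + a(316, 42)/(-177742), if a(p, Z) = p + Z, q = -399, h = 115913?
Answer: -179/88871 + √131714/159201 ≈ 0.00026551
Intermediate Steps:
a(p, Z) = Z + p
√(h + 15801)/x(q) + a(316, 42)/(-177742) = √(115913 + 15801)/((-399)²) + (42 + 316)/(-177742) = √131714/159201 + 358*(-1/177742) = √131714*(1/159201) - 179/88871 = √131714/159201 - 179/88871 = -179/88871 + √131714/159201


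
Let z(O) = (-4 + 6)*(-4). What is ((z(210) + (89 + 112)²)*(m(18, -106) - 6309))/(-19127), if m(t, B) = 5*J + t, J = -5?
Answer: 8229748/617 ≈ 13338.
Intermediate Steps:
m(t, B) = -25 + t (m(t, B) = 5*(-5) + t = -25 + t)
z(O) = -8 (z(O) = 2*(-4) = -8)
((z(210) + (89 + 112)²)*(m(18, -106) - 6309))/(-19127) = ((-8 + (89 + 112)²)*((-25 + 18) - 6309))/(-19127) = ((-8 + 201²)*(-7 - 6309))*(-1/19127) = ((-8 + 40401)*(-6316))*(-1/19127) = (40393*(-6316))*(-1/19127) = -255122188*(-1/19127) = 8229748/617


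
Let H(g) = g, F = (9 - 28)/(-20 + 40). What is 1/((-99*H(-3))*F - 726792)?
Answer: -20/14541483 ≈ -1.3754e-6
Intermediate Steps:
F = -19/20 ≈ -0.95000
1/((-99*H(-3))*F - 726792) = 1/(-99*(-3)*(-19/20) - 726792) = 1/(297*(-19/20) - 726792) = 1/(-5643/20 - 726792) = 1/(-14541483/20) = -20/14541483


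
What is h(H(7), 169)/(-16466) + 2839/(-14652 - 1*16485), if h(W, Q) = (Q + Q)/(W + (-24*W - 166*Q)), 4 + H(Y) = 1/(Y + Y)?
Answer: -3050145376325/33453026137737 ≈ -0.091177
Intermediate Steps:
H(Y) = -4 + 1/(2*Y) (H(Y) = -4 + 1/(Y + Y) = -4 + 1/(2*Y))
h(W, Q) = 2*Q/(-166*Q - 23*W) (h(W, Q) = (2*Q)/(W + (-166*Q - 24*W)) = (2*Q)/(-166*Q - 23*W) = 2*Q/(-166*Q - 23*W))
h(H(7), 169)/(-16466) + 2839/(-14652 - 1*16485) = -2*169/(23*(-4 + (½)/7) + 166*169)/(-16466) + 2839/(-14652 - 1*16485) = -2*169/(23*(-4 + (½)*(⅐)) + 28054)*(-1/16466) + 2839/(-14652 - 16485) = -2*169/(23*(-4 + 1/14) + 28054)*(-1/16466) + 2839/(-31137) = -2*169/(23*(-55/14) + 28054)*(-1/16466) + 2839*(-1/31137) = -2*169/(-1265/14 + 28054)*(-1/16466) - 2839/31137 = -2*169/391491/14*(-1/16466) - 2839/31137 = -2*169*14/391491*(-1/16466) - 2839/31137 = -4732/391491*(-1/16466) - 2839/31137 = 2366/3223145403 - 2839/31137 = -3050145376325/33453026137737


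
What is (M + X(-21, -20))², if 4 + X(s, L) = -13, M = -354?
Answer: 137641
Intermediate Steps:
X(s, L) = -17 (X(s, L) = -4 - 13 = -17)
(M + X(-21, -20))² = (-354 - 17)² = (-371)² = 137641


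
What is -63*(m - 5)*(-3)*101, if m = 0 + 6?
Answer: 19089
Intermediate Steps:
m = 6
-63*(m - 5)*(-3)*101 = -63*(6 - 5)*(-3)*101 = -63*(-3)*101 = 189*101 = 19089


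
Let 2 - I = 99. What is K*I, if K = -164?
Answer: 15908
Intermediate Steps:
I = -97 (I = 2 - 1*99 = 2 - 99 = -97)
K*I = -164*(-97) = 15908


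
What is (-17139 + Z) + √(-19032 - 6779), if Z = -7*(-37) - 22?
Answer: -16902 + I*√25811 ≈ -16902.0 + 160.66*I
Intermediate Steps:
Z = 237 (Z = 259 - 22 = 237)
(-17139 + Z) + √(-19032 - 6779) = (-17139 + 237) + √(-19032 - 6779) = -16902 + √(-25811) = -16902 + I*√25811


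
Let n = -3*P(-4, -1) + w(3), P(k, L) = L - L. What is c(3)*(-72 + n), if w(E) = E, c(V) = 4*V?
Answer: -828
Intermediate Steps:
P(k, L) = 0
n = 3 (n = -3*0 + 3 = 0 + 3 = 3)
c(3)*(-72 + n) = (4*3)*(-72 + 3) = 12*(-69) = -828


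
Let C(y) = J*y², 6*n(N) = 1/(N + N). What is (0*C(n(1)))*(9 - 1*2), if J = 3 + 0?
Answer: 0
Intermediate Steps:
n(N) = 1/(12*N) (n(N) = 1/(6*(N + N)) = 1/(6*((2*N))) = (1/(2*N))/6 = 1/(12*N))
J = 3
C(y) = 3*y²
(0*C(n(1)))*(9 - 1*2) = (0*(3*((1/12)/1)²))*(9 - 1*2) = (0*(3*((1/12)*1)²))*(9 - 2) = (0*(3*(1/12)²))*7 = (0*(3*(1/144)))*7 = (0*(1/48))*7 = 0*7 = 0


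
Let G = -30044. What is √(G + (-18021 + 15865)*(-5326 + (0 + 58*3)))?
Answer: 6*√307713 ≈ 3328.3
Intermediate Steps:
√(G + (-18021 + 15865)*(-5326 + (0 + 58*3))) = √(-30044 + (-18021 + 15865)*(-5326 + (0 + 58*3))) = √(-30044 - 2156*(-5326 + (0 + 174))) = √(-30044 - 2156*(-5326 + 174)) = √(-30044 - 2156*(-5152)) = √(-30044 + 11107712) = √11077668 = 6*√307713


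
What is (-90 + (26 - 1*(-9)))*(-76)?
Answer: 4180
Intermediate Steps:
(-90 + (26 - 1*(-9)))*(-76) = (-90 + (26 + 9))*(-76) = (-90 + 35)*(-76) = -55*(-76) = 4180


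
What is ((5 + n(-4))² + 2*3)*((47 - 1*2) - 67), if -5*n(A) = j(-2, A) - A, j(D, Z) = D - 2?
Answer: -682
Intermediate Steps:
j(D, Z) = -2 + D
n(A) = ⅘ + A/5 (n(A) = -((-2 - 2) - A)/5 = -(-4 - A)/5 = ⅘ + A/5)
((5 + n(-4))² + 2*3)*((47 - 1*2) - 67) = ((5 + (⅘ + (⅕)*(-4)))² + 2*3)*((47 - 1*2) - 67) = ((5 + (⅘ - ⅘))² + 6)*((47 - 2) - 67) = ((5 + 0)² + 6)*(45 - 67) = (5² + 6)*(-22) = (25 + 6)*(-22) = 31*(-22) = -682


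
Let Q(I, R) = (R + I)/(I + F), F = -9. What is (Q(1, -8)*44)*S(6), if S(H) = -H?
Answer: -231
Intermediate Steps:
Q(I, R) = (I + R)/(-9 + I) (Q(I, R) = (R + I)/(I - 9) = (I + R)/(-9 + I))
(Q(1, -8)*44)*S(6) = (((1 - 8)/(-9 + 1))*44)*(-1*6) = ((-7/(-8))*44)*(-6) = (-⅛*(-7)*44)*(-6) = ((7/8)*44)*(-6) = (77/2)*(-6) = -231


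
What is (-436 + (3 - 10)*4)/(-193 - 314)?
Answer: 464/507 ≈ 0.91519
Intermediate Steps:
(-436 + (3 - 10)*4)/(-193 - 314) = (-436 - 7*4)/(-507) = (-436 - 28)*(-1/507) = -464*(-1/507) = 464/507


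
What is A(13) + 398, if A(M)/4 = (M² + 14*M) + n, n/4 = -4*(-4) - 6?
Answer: 1962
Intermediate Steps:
n = 40 (n = 4*(-4*(-4) - 6) = 4*(16 - 6) = 4*10 = 40)
A(M) = 160 + 4*M² + 56*M (A(M) = 4*((M² + 14*M) + 40) = 4*(40 + M² + 14*M) = 160 + 4*M² + 56*M)
A(13) + 398 = (160 + 4*13² + 56*13) + 398 = (160 + 4*169 + 728) + 398 = (160 + 676 + 728) + 398 = 1564 + 398 = 1962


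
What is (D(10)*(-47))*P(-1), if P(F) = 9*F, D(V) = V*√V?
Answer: 4230*√10 ≈ 13376.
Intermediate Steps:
D(V) = V^(3/2)
(D(10)*(-47))*P(-1) = (10^(3/2)*(-47))*(9*(-1)) = ((10*√10)*(-47))*(-9) = -470*√10*(-9) = 4230*√10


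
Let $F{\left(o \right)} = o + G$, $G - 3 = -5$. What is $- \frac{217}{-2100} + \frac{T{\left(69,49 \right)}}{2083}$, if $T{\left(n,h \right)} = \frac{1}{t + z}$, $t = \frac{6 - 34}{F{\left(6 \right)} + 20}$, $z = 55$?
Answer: $\frac{20858879}{201842700} \approx 0.10334$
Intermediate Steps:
$G = -2$ ($G = 3 - 5 = -2$)
$F{\left(o \right)} = -2 + o$ ($F{\left(o \right)} = o - 2 = -2 + o$)
$t = - \frac{7}{6}$ ($t = \frac{6 - 34}{\left(-2 + 6\right) + 20} = - \frac{28}{4 + 20} = - \frac{28}{24} = \left(-28\right) \frac{1}{24} = - \frac{7}{6} \approx -1.1667$)
$T{\left(n,h \right)} = \frac{6}{323}$ ($T{\left(n,h \right)} = \frac{1}{- \frac{7}{6} + 55} = \frac{1}{\frac{323}{6}} = \frac{6}{323}$)
$- \frac{217}{-2100} + \frac{T{\left(69,49 \right)}}{2083} = - \frac{217}{-2100} + \frac{6}{323 \cdot 2083} = \left(-217\right) \left(- \frac{1}{2100}\right) + \frac{6}{323} \cdot \frac{1}{2083} = \frac{31}{300} + \frac{6}{672809} = \frac{20858879}{201842700}$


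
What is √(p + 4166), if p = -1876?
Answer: √2290 ≈ 47.854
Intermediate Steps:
√(p + 4166) = √(-1876 + 4166) = √2290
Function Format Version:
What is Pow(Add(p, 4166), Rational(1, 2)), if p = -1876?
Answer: Pow(2290, Rational(1, 2)) ≈ 47.854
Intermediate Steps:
Pow(Add(p, 4166), Rational(1, 2)) = Pow(Add(-1876, 4166), Rational(1, 2)) = Pow(2290, Rational(1, 2))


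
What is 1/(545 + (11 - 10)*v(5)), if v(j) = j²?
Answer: 1/570 ≈ 0.0017544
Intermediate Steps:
1/(545 + (11 - 10)*v(5)) = 1/(545 + (11 - 10)*5²) = 1/(545 + 1*25) = 1/(545 + 25) = 1/570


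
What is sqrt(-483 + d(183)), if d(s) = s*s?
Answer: sqrt(33006) ≈ 181.68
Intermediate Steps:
d(s) = s**2
sqrt(-483 + d(183)) = sqrt(-483 + 183**2) = sqrt(-483 + 33489) = sqrt(33006)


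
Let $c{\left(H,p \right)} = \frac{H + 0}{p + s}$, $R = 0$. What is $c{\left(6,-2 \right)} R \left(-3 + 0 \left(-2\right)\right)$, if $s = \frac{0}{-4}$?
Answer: $0$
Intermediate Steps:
$s = 0$ ($s = 0 \left(- \frac{1}{4}\right) = 0$)
$c{\left(H,p \right)} = \frac{H}{p}$ ($c{\left(H,p \right)} = \frac{H + 0}{p + 0} = \frac{H}{p}$)
$c{\left(6,-2 \right)} R \left(-3 + 0 \left(-2\right)\right) = \frac{6}{-2} \cdot 0 \left(-3 + 0 \left(-2\right)\right) = 6 \left(- \frac{1}{2}\right) 0 \left(-3 + 0\right) = \left(-3\right) 0 \left(-3\right) = 0 \left(-3\right) = 0$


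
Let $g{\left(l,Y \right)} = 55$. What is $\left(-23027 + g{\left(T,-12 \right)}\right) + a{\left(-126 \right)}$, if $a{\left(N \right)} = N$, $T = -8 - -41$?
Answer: $-23098$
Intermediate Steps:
$T = 33$ ($T = -8 + 41 = 33$)
$\left(-23027 + g{\left(T,-12 \right)}\right) + a{\left(-126 \right)} = \left(-23027 + 55\right) - 126 = -22972 - 126 = -23098$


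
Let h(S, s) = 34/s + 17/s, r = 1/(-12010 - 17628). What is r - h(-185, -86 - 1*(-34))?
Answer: 755743/770588 ≈ 0.98074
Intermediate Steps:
r = -1/29638 (r = 1/(-29638) = -1/29638 ≈ -3.3740e-5)
h(S, s) = 51/s
r - h(-185, -86 - 1*(-34)) = -1/29638 - 51/(-86 - 1*(-34)) = -1/29638 - 51/(-86 + 34) = -1/29638 - 51/(-52) = -1/29638 - 51*(-1)/52 = -1/29638 - 1*(-51/52) = -1/29638 + 51/52 = 755743/770588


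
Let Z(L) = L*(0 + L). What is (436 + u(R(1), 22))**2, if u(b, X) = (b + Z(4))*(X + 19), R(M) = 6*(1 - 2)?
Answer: 715716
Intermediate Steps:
Z(L) = L**2 (Z(L) = L*L = L**2)
R(M) = -6 (R(M) = 6*(-1) = -6)
u(b, X) = (16 + b)*(19 + X) (u(b, X) = (b + 4**2)*(X + 19) = (b + 16)*(19 + X) = (16 + b)*(19 + X))
(436 + u(R(1), 22))**2 = (436 + (304 + 16*22 + 19*(-6) + 22*(-6)))**2 = (436 + (304 + 352 - 114 - 132))**2 = (436 + 410)**2 = 846**2 = 715716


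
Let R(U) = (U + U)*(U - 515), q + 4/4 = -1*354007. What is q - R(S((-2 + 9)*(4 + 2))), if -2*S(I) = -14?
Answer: -346896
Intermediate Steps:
S(I) = 7 (S(I) = -½*(-14) = 7)
q = -354008 (q = -1 - 1*354007 = -1 - 354007 = -354008)
R(U) = 2*U*(-515 + U) (R(U) = (2*U)*(-515 + U) = 2*U*(-515 + U))
q - R(S((-2 + 9)*(4 + 2))) = -354008 - 2*7*(-515 + 7) = -354008 - 2*7*(-508) = -354008 - 1*(-7112) = -354008 + 7112 = -346896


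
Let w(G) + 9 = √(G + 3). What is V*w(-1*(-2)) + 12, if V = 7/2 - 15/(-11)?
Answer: -699/22 + 107*√5/22 ≈ -20.897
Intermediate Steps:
w(G) = -9 + √(3 + G) (w(G) = -9 + √(G + 3) = -9 + √(3 + G))
V = 107/22 (V = 7*(½) - 15*(-1/11) = 7/2 + 15/11 = 107/22 ≈ 4.8636)
V*w(-1*(-2)) + 12 = 107*(-9 + √(3 - 1*(-2)))/22 + 12 = 107*(-9 + √(3 + 2))/22 + 12 = 107*(-9 + √5)/22 + 12 = (-963/22 + 107*√5/22) + 12 = -699/22 + 107*√5/22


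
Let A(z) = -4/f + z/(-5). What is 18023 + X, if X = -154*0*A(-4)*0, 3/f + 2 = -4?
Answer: 18023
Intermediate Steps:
f = -½ (f = 3/(-2 - 4) = 3/(-6) = 3*(-⅙) = -½ ≈ -0.50000)
A(z) = 8 - z/5 (A(z) = -4/(-½) + z/(-5) = -4*(-2) + z*(-⅕) = 8 - z/5)
X = 0 (X = -154*0*(8 - ⅕*(-4))*0 = -154*0*(8 + ⅘)*0 = -154*0*(44/5)*0 = -0*0 = -154*0 = 0)
18023 + X = 18023 + 0 = 18023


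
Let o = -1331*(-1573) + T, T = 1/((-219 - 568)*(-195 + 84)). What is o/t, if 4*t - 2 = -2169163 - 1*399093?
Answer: -365792237384/112177482339 ≈ -3.2608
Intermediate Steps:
T = 1/87357 (T = 1/(-787*(-111)) = 1/87357 ≈ 1.1447e-5)
t = -1284127/2 (t = ½ + (-2169163 - 1*399093)/4 = ½ + (-2169163 - 399093)/4 = ½ + (¼)*(-2568256) = ½ - 642064 = -1284127/2 ≈ -6.4206e+5)
o = 182896118692/87357 (o = -1331*(-1573) + 1/87357 = 2093663 + 1/87357 = 182896118692/87357 ≈ 2.0937e+6)
o/t = 182896118692/(87357*(-1284127/2)) = (182896118692/87357)*(-2/1284127) = -365792237384/112177482339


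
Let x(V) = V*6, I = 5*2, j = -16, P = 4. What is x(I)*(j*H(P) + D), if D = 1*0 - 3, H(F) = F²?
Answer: -15540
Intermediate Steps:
D = -3 (D = 0 - 3 = -3)
I = 10
x(V) = 6*V
x(I)*(j*H(P) + D) = (6*10)*(-16*4² - 3) = 60*(-16*16 - 3) = 60*(-256 - 3) = 60*(-259) = -15540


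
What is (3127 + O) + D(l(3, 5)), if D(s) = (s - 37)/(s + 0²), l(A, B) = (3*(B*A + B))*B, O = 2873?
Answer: 1800263/300 ≈ 6000.9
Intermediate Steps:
l(A, B) = B*(3*B + 3*A*B) (l(A, B) = (3*(A*B + B))*B = (3*(B + A*B))*B = (3*B + 3*A*B)*B = B*(3*B + 3*A*B))
D(s) = (-37 + s)/s (D(s) = (-37 + s)/(s + 0) = (-37 + s)/s)
(3127 + O) + D(l(3, 5)) = (3127 + 2873) + (-37 + 3*5²*(1 + 3))/((3*5²*(1 + 3))) = 6000 + (-37 + 3*25*4)/((3*25*4)) = 6000 + (-37 + 300)/300 = 6000 + (1/300)*263 = 6000 + 263/300 = 1800263/300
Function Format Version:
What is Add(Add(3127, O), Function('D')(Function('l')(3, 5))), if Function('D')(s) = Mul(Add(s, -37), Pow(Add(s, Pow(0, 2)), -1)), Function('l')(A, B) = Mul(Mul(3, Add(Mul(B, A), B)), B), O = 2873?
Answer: Rational(1800263, 300) ≈ 6000.9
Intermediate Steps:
Function('l')(A, B) = Mul(B, Add(Mul(3, B), Mul(3, A, B))) (Function('l')(A, B) = Mul(Mul(3, Add(Mul(A, B), B)), B) = Mul(Mul(3, Add(B, Mul(A, B))), B) = Mul(Add(Mul(3, B), Mul(3, A, B)), B) = Mul(B, Add(Mul(3, B), Mul(3, A, B))))
Function('D')(s) = Mul(Pow(s, -1), Add(-37, s)) (Function('D')(s) = Mul(Add(-37, s), Pow(Add(s, 0), -1)) = Mul(Add(-37, s), Pow(s, -1)) = Mul(Pow(s, -1), Add(-37, s)))
Add(Add(3127, O), Function('D')(Function('l')(3, 5))) = Add(Add(3127, 2873), Mul(Pow(Mul(3, Pow(5, 2), Add(1, 3)), -1), Add(-37, Mul(3, Pow(5, 2), Add(1, 3))))) = Add(6000, Mul(Pow(Mul(3, 25, 4), -1), Add(-37, Mul(3, 25, 4)))) = Add(6000, Mul(Pow(300, -1), Add(-37, 300))) = Add(6000, Mul(Rational(1, 300), 263)) = Add(6000, Rational(263, 300)) = Rational(1800263, 300)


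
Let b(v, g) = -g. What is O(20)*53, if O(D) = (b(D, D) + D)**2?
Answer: 0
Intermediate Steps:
O(D) = 0 (O(D) = (-D + D)**2 = 0**2 = 0)
O(20)*53 = 0*53 = 0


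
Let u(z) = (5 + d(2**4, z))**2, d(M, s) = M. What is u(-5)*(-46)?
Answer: -20286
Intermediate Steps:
u(z) = 441 (u(z) = (5 + 2**4)**2 = (5 + 16)**2 = 21**2 = 441)
u(-5)*(-46) = 441*(-46) = -20286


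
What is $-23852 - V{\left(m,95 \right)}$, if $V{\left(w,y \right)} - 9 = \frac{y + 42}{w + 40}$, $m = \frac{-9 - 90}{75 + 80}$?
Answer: $- \frac{145597196}{6101} \approx -23864.0$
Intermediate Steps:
$m = - \frac{99}{155} \approx -0.63871$
$V{\left(w,y \right)} = 9 + \frac{42 + y}{40 + w}$ ($V{\left(w,y \right)} = 9 + \frac{y + 42}{w + 40} = 9 + \frac{42 + y}{40 + w}$)
$-23852 - V{\left(m,95 \right)} = -23852 - \frac{402 + 95 + 9 \left(- \frac{99}{155}\right)}{40 - \frac{99}{155}} = -23852 - \frac{402 + 95 - \frac{891}{155}}{\frac{6101}{155}} = -23852 - \frac{155}{6101} \cdot \frac{76144}{155} = -23852 - \frac{76144}{6101} = - \frac{145597196}{6101}$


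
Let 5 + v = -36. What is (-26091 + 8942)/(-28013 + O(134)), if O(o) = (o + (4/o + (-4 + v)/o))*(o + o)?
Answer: -17149/7817 ≈ -2.1938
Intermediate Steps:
v = -41 (v = -5 - 36 = -41)
O(o) = 2*o*(o - 41/o) (O(o) = (o + (4/o + (-4 - 41)/o))*(o + o) = (o + (4/o - 45/o))*(2*o) = (o - 41/o)*(2*o) = 2*o*(o - 41/o))
(-26091 + 8942)/(-28013 + O(134)) = (-26091 + 8942)/(-28013 + (-82 + 2*134²)) = -17149/(-28013 + (-82 + 2*17956)) = -17149/(-28013 + (-82 + 35912)) = -17149/(-28013 + 35830) = -17149/7817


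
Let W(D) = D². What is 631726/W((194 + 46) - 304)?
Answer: 315863/2048 ≈ 154.23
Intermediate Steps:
631726/W((194 + 46) - 304) = 631726/(((194 + 46) - 304)²) = 631726/((240 - 304)²) = 631726/((-64)²) = 631726/4096 = 631726*(1/4096) = 315863/2048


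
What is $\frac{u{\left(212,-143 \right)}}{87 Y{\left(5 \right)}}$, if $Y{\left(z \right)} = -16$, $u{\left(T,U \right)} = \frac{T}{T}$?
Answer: $- \frac{1}{1392} \approx -0.00071839$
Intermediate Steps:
$u{\left(T,U \right)} = 1$
$\frac{u{\left(212,-143 \right)}}{87 Y{\left(5 \right)}} = 1 \frac{1}{87 \left(-16\right)} = 1 \frac{1}{-1392} = 1 \left(- \frac{1}{1392}\right) = - \frac{1}{1392}$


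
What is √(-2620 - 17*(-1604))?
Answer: 2*√6162 ≈ 157.00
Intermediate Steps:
√(-2620 - 17*(-1604)) = √(-2620 + 27268) = √24648 = 2*√6162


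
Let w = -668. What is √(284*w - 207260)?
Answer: 6*I*√11027 ≈ 630.06*I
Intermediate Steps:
√(284*w - 207260) = √(284*(-668) - 207260) = √(-189712 - 207260) = √(-396972) = 6*I*√11027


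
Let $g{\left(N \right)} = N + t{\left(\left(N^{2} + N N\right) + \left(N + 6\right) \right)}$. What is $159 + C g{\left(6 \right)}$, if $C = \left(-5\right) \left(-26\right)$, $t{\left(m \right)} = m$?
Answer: $11859$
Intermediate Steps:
$g{\left(N \right)} = 6 + 2 N + 2 N^{2}$ ($g{\left(N \right)} = N + \left(\left(N^{2} + N N\right) + \left(N + 6\right)\right) = N + \left(\left(N^{2} + N^{2}\right) + \left(6 + N\right)\right) = N + \left(2 N^{2} + \left(6 + N\right)\right) = N + \left(6 + N + 2 N^{2}\right) = 6 + 2 N + 2 N^{2}$)
$C = 130$
$159 + C g{\left(6 \right)} = 159 + 130 \left(6 + 2 \cdot 6 + 2 \cdot 6^{2}\right) = 159 + 130 \left(6 + 12 + 2 \cdot 36\right) = 159 + 130 \left(6 + 12 + 72\right) = 159 + 130 \cdot 90 = 159 + 11700 = 11859$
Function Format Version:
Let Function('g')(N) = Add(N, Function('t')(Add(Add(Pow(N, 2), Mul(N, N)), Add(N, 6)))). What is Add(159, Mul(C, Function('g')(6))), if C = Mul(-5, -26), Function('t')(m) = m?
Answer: 11859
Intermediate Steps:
Function('g')(N) = Add(6, Mul(2, N), Mul(2, Pow(N, 2))) (Function('g')(N) = Add(N, Add(Add(Pow(N, 2), Mul(N, N)), Add(N, 6))) = Add(N, Add(Add(Pow(N, 2), Pow(N, 2)), Add(6, N))) = Add(N, Add(Mul(2, Pow(N, 2)), Add(6, N))) = Add(N, Add(6, N, Mul(2, Pow(N, 2)))) = Add(6, Mul(2, N), Mul(2, Pow(N, 2))))
C = 130
Add(159, Mul(C, Function('g')(6))) = Add(159, Mul(130, Add(6, Mul(2, 6), Mul(2, Pow(6, 2))))) = Add(159, Mul(130, Add(6, 12, Mul(2, 36)))) = Add(159, Mul(130, Add(6, 12, 72))) = Add(159, Mul(130, 90)) = Add(159, 11700) = 11859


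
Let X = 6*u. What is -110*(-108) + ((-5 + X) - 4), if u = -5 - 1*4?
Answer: 11817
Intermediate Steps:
u = -9 (u = -5 - 4 = -9)
X = -54 (X = 6*(-9) = -54)
-110*(-108) + ((-5 + X) - 4) = -110*(-108) + ((-5 - 54) - 4) = 11880 + (-59 - 4) = 11880 - 63 = 11817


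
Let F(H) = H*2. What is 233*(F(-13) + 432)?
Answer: 94598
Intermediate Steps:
F(H) = 2*H
233*(F(-13) + 432) = 233*(2*(-13) + 432) = 233*(-26 + 432) = 233*406 = 94598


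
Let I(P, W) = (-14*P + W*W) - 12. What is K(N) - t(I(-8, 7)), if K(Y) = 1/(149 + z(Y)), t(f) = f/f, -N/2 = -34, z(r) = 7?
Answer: -155/156 ≈ -0.99359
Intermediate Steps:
I(P, W) = -12 + W**2 - 14*P (I(P, W) = (-14*P + W**2) - 12 = (W**2 - 14*P) - 12 = -12 + W**2 - 14*P)
N = 68 (N = -2*(-34) = 68)
t(f) = 1
K(Y) = 1/156 (K(Y) = 1/(149 + 7) = 1/156)
K(N) - t(I(-8, 7)) = 1/156 - 1*1 = 1/156 - 1 = -155/156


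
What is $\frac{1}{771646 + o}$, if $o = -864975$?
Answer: $- \frac{1}{93329} \approx -1.0715 \cdot 10^{-5}$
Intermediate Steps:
$\frac{1}{771646 + o} = \frac{1}{771646 - 864975} = \frac{1}{-93329} = - \frac{1}{93329}$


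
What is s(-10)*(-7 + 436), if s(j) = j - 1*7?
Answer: -7293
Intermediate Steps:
s(j) = -7 + j (s(j) = j - 7 = -7 + j)
s(-10)*(-7 + 436) = (-7 - 10)*(-7 + 436) = -17*429 = -7293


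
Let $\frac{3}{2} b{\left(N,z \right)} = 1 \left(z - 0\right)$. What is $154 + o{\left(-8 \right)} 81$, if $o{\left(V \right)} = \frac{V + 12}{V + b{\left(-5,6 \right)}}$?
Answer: $73$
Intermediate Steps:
$b{\left(N,z \right)} = \frac{2 z}{3}$ ($b{\left(N,z \right)} = \frac{2 \cdot 1 \left(z - 0\right)}{3} = \frac{2 \cdot 1 \left(z + 0\right)}{3} = \frac{2 \cdot 1 z}{3} = \frac{2 z}{3}$)
$o{\left(V \right)} = \frac{12 + V}{4 + V}$ ($o{\left(V \right)} = \frac{V + 12}{V + \frac{2}{3} \cdot 6} = \frac{12 + V}{V + 4} = \frac{12 + V}{4 + V}$)
$154 + o{\left(-8 \right)} 81 = 154 + \frac{12 - 8}{4 - 8} \cdot 81 = 154 + \frac{1}{-4} \cdot 4 \cdot 81 = 154 + \left(- \frac{1}{4}\right) 4 \cdot 81 = 154 - 81 = 73$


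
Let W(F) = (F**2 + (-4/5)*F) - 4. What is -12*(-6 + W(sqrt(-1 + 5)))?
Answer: 456/5 ≈ 91.200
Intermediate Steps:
W(F) = -4 + F**2 - 4*F/5 (W(F) = (F**2 + (-4*1/5)*F) - 4 = (F**2 - 4*F/5) - 4 = -4 + F**2 - 4*F/5)
-12*(-6 + W(sqrt(-1 + 5))) = -12*(-6 + (-4 + (sqrt(-1 + 5))**2 - 4*sqrt(-1 + 5)/5)) = -12*(-6 + (-4 + (sqrt(4))**2 - 4*sqrt(4)/5)) = -12*(-6 + (-4 + 2**2 - 4/5*2)) = -12*(-6 + (-4 + 4 - 8/5)) = -12*(-6 - 8/5) = -12*(-38/5) = 456/5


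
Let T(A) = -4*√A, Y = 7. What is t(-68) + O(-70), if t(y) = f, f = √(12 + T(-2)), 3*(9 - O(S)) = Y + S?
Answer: 30 + 2*√(3 - I*√2) ≈ 33.554 - 0.79577*I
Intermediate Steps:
O(S) = 20/3 - S/3 (O(S) = 9 - (7 + S)/3 = 9 + (-7/3 - S/3) = 20/3 - S/3)
f = √(12 - 4*I*√2) ≈ 3.5543 - 0.79577*I
t(y) = 2*√(3 - I*√2)
t(-68) + O(-70) = 2*√(3 - I*√2) + (20/3 - ⅓*(-70)) = 2*√(3 - I*√2) + (20/3 + 70/3) = 2*√(3 - I*√2) + 30 = 30 + 2*√(3 - I*√2)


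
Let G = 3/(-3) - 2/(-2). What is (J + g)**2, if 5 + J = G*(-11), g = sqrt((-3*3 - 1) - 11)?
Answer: (5 - I*sqrt(21))**2 ≈ 4.0 - 45.826*I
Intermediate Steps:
G = 0 (G = 3*(-1/3) - 2*(-1/2) = -1 + 1 = 0)
g = I*sqrt(21) (g = sqrt((-9 - 1) - 11) = sqrt(-10 - 11) = sqrt(-21) = I*sqrt(21) ≈ 4.5826*I)
J = -5 (J = -5 + 0*(-11) = -5 + 0 = -5)
(J + g)**2 = (-5 + I*sqrt(21))**2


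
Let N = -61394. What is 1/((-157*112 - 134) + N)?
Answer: -1/79112 ≈ -1.2640e-5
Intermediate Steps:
1/((-157*112 - 134) + N) = 1/((-157*112 - 134) - 61394) = 1/((-17584 - 134) - 61394) = 1/(-17718 - 61394) = 1/(-79112) = -1/79112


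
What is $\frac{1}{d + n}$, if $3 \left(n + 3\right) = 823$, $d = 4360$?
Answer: $\frac{3}{13894} \approx 0.00021592$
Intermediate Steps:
$n = \frac{814}{3}$ ($n = -3 + \frac{1}{3} \cdot 823 = -3 + \frac{823}{3} = \frac{814}{3} \approx 271.33$)
$\frac{1}{d + n} = \frac{1}{4360 + \frac{814}{3}} = \frac{1}{\frac{13894}{3}} = \frac{3}{13894}$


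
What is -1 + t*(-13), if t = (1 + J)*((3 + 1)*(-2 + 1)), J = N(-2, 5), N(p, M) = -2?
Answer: -53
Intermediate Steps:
J = -2
t = 4 (t = (1 - 2)*((3 + 1)*(-2 + 1)) = -4*(-1) = -1*(-4) = 4)
-1 + t*(-13) = -1 + 4*(-13) = -1 - 52 = -53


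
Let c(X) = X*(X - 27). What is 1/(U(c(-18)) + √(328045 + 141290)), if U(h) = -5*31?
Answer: 31/89062 + √469335/445310 ≈ 0.0018865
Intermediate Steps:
c(X) = X*(-27 + X)
U(h) = -155
1/(U(c(-18)) + √(328045 + 141290)) = 1/(-155 + √(328045 + 141290)) = 1/(-155 + √469335)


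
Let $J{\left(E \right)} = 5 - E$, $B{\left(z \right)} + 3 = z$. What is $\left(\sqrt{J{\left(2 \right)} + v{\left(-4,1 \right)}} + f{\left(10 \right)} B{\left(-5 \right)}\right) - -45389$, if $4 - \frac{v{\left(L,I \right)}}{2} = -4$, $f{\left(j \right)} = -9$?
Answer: $45461 + \sqrt{19} \approx 45465.0$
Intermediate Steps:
$B{\left(z \right)} = -3 + z$
$v{\left(L,I \right)} = 16$ ($v{\left(L,I \right)} = 8 - -8 = 8 + 8 = 16$)
$\left(\sqrt{J{\left(2 \right)} + v{\left(-4,1 \right)}} + f{\left(10 \right)} B{\left(-5 \right)}\right) - -45389 = \left(\sqrt{\left(5 - 2\right) + 16} - 9 \left(-3 - 5\right)\right) - -45389 = \left(\sqrt{\left(5 - 2\right) + 16} - -72\right) + 45389 = \left(\sqrt{3 + 16} + 72\right) + 45389 = \left(\sqrt{19} + 72\right) + 45389 = \left(72 + \sqrt{19}\right) + 45389 = 45461 + \sqrt{19}$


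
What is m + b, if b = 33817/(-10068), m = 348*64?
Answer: 224200679/10068 ≈ 22269.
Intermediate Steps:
m = 22272
b = -33817/10068 (b = 33817*(-1/10068) = -33817/10068 ≈ -3.3589)
m + b = 22272 - 33817/10068 = 224200679/10068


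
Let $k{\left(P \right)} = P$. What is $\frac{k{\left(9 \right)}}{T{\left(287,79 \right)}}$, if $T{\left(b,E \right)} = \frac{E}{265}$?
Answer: $\frac{2385}{79} \approx 30.19$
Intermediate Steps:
$T{\left(b,E \right)} = \frac{E}{265}$ ($T{\left(b,E \right)} = E \frac{1}{265} = \frac{E}{265}$)
$\frac{k{\left(9 \right)}}{T{\left(287,79 \right)}} = \frac{9}{\frac{1}{265} \cdot 79} = \frac{9}{\frac{79}{265}} = 9 \cdot \frac{265}{79} = \frac{2385}{79}$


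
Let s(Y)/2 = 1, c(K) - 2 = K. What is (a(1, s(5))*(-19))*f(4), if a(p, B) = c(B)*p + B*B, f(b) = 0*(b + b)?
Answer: 0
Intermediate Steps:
c(K) = 2 + K
s(Y) = 2 (s(Y) = 2*1 = 2)
f(b) = 0 (f(b) = 0*(2*b) = 0)
a(p, B) = B² + p*(2 + B) (a(p, B) = (2 + B)*p + B*B = p*(2 + B) + B² = B² + p*(2 + B))
(a(1, s(5))*(-19))*f(4) = ((2² + 1*(2 + 2))*(-19))*0 = ((4 + 1*4)*(-19))*0 = ((4 + 4)*(-19))*0 = (8*(-19))*0 = -152*0 = 0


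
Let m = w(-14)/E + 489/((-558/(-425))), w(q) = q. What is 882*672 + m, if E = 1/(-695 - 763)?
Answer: 114108851/186 ≈ 6.1349e+5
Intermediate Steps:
E = -1/1458 (E = 1/(-1458) = -1/1458 ≈ -0.00068587)
m = 3865907/186 (m = -14/(-1/1458) + 489/((-558/(-425))) = -14*(-1458) + 489/((-558*(-1/425))) = 20412 + 489/(558/425) = 20412 + 489*(425/558) = 20412 + 69275/186 = 3865907/186 ≈ 20784.)
882*672 + m = 882*672 + 3865907/186 = 592704 + 3865907/186 = 114108851/186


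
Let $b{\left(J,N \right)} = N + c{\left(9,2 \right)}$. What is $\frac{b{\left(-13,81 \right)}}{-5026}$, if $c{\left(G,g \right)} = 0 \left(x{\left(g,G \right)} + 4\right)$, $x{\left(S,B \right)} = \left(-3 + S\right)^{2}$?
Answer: $- \frac{81}{5026} \approx -0.016116$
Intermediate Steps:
$c{\left(G,g \right)} = 0$ ($c{\left(G,g \right)} = 0 \left(\left(-3 + g\right)^{2} + 4\right) = 0 \left(4 + \left(-3 + g\right)^{2}\right) = 0$)
$b{\left(J,N \right)} = N$ ($b{\left(J,N \right)} = N + 0 = N$)
$\frac{b{\left(-13,81 \right)}}{-5026} = \frac{81}{-5026} = 81 \left(- \frac{1}{5026}\right) = - \frac{81}{5026}$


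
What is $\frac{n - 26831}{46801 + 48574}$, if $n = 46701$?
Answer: $\frac{3974}{19075} \approx 0.20834$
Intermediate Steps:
$\frac{n - 26831}{46801 + 48574} = \frac{46701 - 26831}{46801 + 48574} = \frac{19870}{95375} = 19870 \cdot \frac{1}{95375} = \frac{3974}{19075}$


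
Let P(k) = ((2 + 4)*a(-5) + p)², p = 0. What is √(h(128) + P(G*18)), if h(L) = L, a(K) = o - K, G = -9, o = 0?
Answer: 2*√257 ≈ 32.062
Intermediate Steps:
a(K) = -K (a(K) = 0 - K = -K)
P(k) = 900 (P(k) = ((2 + 4)*(-1*(-5)) + 0)² = (6*5 + 0)² = (30 + 0)² = 30² = 900)
√(h(128) + P(G*18)) = √(128 + 900) = √1028 = 2*√257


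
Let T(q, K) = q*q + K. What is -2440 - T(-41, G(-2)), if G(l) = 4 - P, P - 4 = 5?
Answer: -4116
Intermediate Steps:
P = 9 (P = 4 + 5 = 9)
G(l) = -5 (G(l) = 4 - 1*9 = 4 - 9 = -5)
T(q, K) = K + q**2 (T(q, K) = q**2 + K = K + q**2)
-2440 - T(-41, G(-2)) = -2440 - (-5 + (-41)**2) = -2440 - (-5 + 1681) = -2440 - 1*1676 = -2440 - 1676 = -4116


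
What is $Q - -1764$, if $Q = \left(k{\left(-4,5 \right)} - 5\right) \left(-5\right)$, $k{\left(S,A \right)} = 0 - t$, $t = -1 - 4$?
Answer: $1764$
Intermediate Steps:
$t = -5$
$k{\left(S,A \right)} = 5$ ($k{\left(S,A \right)} = 0 - -5 = 0 + 5 = 5$)
$Q = 0$ ($Q = \left(5 - 5\right) \left(-5\right) = 0 \left(-5\right) = 0$)
$Q - -1764 = 0 - -1764 = 0 + 1764 = 1764$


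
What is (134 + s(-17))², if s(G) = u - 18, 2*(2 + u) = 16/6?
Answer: 119716/9 ≈ 13302.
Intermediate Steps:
u = -⅔ (u = -2 + (16/6)/2 = -2 + (16*(⅙))/2 = -2 + (½)*(8/3) = -2 + 4/3 = -⅔ ≈ -0.66667)
s(G) = -56/3 (s(G) = -⅔ - 18 = -56/3)
(134 + s(-17))² = (134 - 56/3)² = (346/3)² = 119716/9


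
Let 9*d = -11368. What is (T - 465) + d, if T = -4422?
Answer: -55351/9 ≈ -6150.1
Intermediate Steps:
d = -11368/9 (d = (1/9)*(-11368) = -11368/9 ≈ -1263.1)
(T - 465) + d = (-4422 - 465) - 11368/9 = -4887 - 11368/9 = -55351/9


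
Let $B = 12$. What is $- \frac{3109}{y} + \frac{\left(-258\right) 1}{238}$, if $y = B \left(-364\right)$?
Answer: $- \frac{3949}{10608} \approx -0.37227$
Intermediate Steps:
$y = -4368$ ($y = 12 \left(-364\right) = -4368$)
$- \frac{3109}{y} + \frac{\left(-258\right) 1}{238} = - \frac{3109}{-4368} + \frac{\left(-258\right) 1}{238} = \left(-3109\right) \left(- \frac{1}{4368}\right) - \frac{129}{119} = \frac{3109}{4368} - \frac{129}{119} = - \frac{3949}{10608}$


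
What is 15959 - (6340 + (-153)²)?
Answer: -13790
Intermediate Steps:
15959 - (6340 + (-153)²) = 15959 - (6340 + 23409) = 15959 - 1*29749 = 15959 - 29749 = -13790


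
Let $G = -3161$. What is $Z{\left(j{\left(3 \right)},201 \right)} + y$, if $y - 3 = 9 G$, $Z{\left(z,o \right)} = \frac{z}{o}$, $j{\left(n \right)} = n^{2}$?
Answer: $- \frac{1905879}{67} \approx -28446.0$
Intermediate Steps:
$y = -28446$ ($y = 3 + 9 \left(-3161\right) = 3 - 28449 = -28446$)
$Z{\left(j{\left(3 \right)},201 \right)} + y = \frac{3^{2}}{201} - 28446 = 9 \cdot \frac{1}{201} - 28446 = \frac{3}{67} - 28446 = - \frac{1905879}{67}$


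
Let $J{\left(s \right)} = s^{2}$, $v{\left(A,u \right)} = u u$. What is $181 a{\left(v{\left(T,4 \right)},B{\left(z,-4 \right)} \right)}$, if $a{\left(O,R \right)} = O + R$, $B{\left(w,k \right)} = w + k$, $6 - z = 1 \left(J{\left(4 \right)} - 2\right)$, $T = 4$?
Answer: $724$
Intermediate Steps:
$v{\left(A,u \right)} = u^{2}$
$z = -8$ ($z = 6 - 1 \left(4^{2} - 2\right) = 6 - 1 \left(16 - 2\right) = 6 - 1 \cdot 14 = 6 - 14 = -8$)
$B{\left(w,k \right)} = k + w$
$181 a{\left(v{\left(T,4 \right)},B{\left(z,-4 \right)} \right)} = 181 \left(4^{2} - 12\right) = 181 \left(16 - 12\right) = 181 \cdot 4 = 724$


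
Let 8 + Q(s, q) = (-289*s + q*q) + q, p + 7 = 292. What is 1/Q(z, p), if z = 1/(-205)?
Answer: 205/16708199 ≈ 1.2269e-5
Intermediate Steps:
p = 285 (p = -7 + 292 = 285)
z = -1/205 ≈ -0.0048781
Q(s, q) = -8 + q + q**2 - 289*s (Q(s, q) = -8 + ((-289*s + q*q) + q) = -8 + ((-289*s + q**2) + q) = -8 + ((q**2 - 289*s) + q) = -8 + (q + q**2 - 289*s) = -8 + q + q**2 - 289*s)
1/Q(z, p) = 1/(-8 + 285 + 285**2 - 289*(-1/205)) = 1/(-8 + 285 + 81225 + 289/205) = 1/(16708199/205) = 205/16708199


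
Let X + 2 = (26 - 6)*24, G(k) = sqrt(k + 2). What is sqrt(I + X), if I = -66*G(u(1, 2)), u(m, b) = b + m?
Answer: sqrt(478 - 66*sqrt(5)) ≈ 18.177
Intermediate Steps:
G(k) = sqrt(2 + k)
I = -66*sqrt(5) (I = -66*sqrt(2 + (2 + 1)) = -66*sqrt(2 + 3) = -66*sqrt(5) ≈ -147.58)
X = 478 (X = -2 + (26 - 6)*24 = -2 + 20*24 = -2 + 480 = 478)
sqrt(I + X) = sqrt(-66*sqrt(5) + 478) = sqrt(478 - 66*sqrt(5))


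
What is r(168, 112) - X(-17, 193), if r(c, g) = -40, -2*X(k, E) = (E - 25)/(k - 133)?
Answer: -1014/25 ≈ -40.560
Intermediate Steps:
X(k, E) = -(-25 + E)/(2*(-133 + k)) (X(k, E) = -(E - 25)/(2*(k - 133)) = -(-25 + E)/(2*(-133 + k)))
r(168, 112) - X(-17, 193) = -40 - (25 - 1*193)/(2*(-133 - 17)) = -40 - (25 - 193)/(2*(-150)) = -40 - (-1)*(-168)/(2*150) = -40 - 1*14/25 = -40 - 14/25 = -1014/25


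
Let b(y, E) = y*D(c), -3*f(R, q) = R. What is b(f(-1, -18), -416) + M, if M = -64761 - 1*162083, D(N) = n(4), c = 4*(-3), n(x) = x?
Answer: -680528/3 ≈ -2.2684e+5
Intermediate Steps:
c = -12
D(N) = 4
f(R, q) = -R/3
b(y, E) = 4*y (b(y, E) = y*4 = 4*y)
M = -226844 (M = -64761 - 162083 = -226844)
b(f(-1, -18), -416) + M = 4*(-⅓*(-1)) - 226844 = 4*(⅓) - 226844 = 4/3 - 226844 = -680528/3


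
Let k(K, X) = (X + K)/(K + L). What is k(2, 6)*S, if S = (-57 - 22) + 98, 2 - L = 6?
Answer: -76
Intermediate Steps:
L = -4 (L = 2 - 1*6 = 2 - 6 = -4)
k(K, X) = (K + X)/(-4 + K) (k(K, X) = (X + K)/(K - 4) = (K + X)/(-4 + K))
S = 19 (S = -79 + 98 = 19)
k(2, 6)*S = ((2 + 6)/(-4 + 2))*19 = (8/(-2))*19 = -½*8*19 = -4*19 = -76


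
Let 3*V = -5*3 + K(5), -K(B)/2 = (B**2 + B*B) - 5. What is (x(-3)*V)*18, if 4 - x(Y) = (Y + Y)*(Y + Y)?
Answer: 20160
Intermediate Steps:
K(B) = 10 - 4*B**2 (K(B) = -2*((B**2 + B*B) - 5) = -2*((B**2 + B**2) - 5) = -2*(2*B**2 - 5) = -2*(-5 + 2*B**2) = 10 - 4*B**2)
V = -35 (V = (-5*3 + (10 - 4*5**2))/3 = (-15 + (10 - 4*25))/3 = (-15 + (10 - 100))/3 = (-15 - 90)/3 = (1/3)*(-105) = -35)
x(Y) = 4 - 4*Y**2 (x(Y) = 4 - (Y + Y)*(Y + Y) = 4 - 2*Y*2*Y = 4 - 4*Y**2)
(x(-3)*V)*18 = ((4 - 4*(-3)**2)*(-35))*18 = ((4 - 4*9)*(-35))*18 = ((4 - 36)*(-35))*18 = -32*(-35)*18 = 1120*18 = 20160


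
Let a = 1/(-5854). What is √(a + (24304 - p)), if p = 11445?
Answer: 3*√48963236510/5854 ≈ 113.40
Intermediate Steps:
a = -1/5854 ≈ -0.00017082
√(a + (24304 - p)) = √(-1/5854 + (24304 - 1*11445)) = √(-1/5854 + (24304 - 11445)) = √(-1/5854 + 12859) = √(75276585/5854) = 3*√48963236510/5854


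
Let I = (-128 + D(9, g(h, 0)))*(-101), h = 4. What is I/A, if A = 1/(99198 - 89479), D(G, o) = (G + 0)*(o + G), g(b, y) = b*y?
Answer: 46136093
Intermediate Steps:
D(G, o) = G*(G + o)
A = 1/9719 ≈ 0.00010289
I = 4747 (I = (-128 + 9*(9 + 4*0))*(-101) = (-128 + 9*(9 + 0))*(-101) = (-128 + 9*9)*(-101) = (-128 + 81)*(-101) = -47*(-101) = 4747)
I/A = 4747/(1/9719) = 4747*9719 = 46136093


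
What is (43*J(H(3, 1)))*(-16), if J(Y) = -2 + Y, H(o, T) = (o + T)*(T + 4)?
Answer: -12384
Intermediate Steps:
H(o, T) = (4 + T)*(T + o) (H(o, T) = (T + o)*(4 + T) = (4 + T)*(T + o))
(43*J(H(3, 1)))*(-16) = (43*(-2 + (1² + 4*1 + 4*3 + 1*3)))*(-16) = (43*(-2 + (1 + 4 + 12 + 3)))*(-16) = (43*(-2 + 20))*(-16) = (43*18)*(-16) = 774*(-16) = -12384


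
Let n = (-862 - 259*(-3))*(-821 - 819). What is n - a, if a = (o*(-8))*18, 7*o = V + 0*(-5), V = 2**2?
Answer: 976376/7 ≈ 1.3948e+5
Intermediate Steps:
V = 4
o = 4/7 (o = (4 + 0*(-5))/7 = (4 + 0)/7 = (1/7)*4 = 4/7 ≈ 0.57143)
a = -576/7 (a = ((4/7)*(-8))*18 = -32/7*18 = -576/7 ≈ -82.286)
n = 139400 (n = (-862 + 777)*(-1640) = -85*(-1640) = 139400)
n - a = 139400 - 1*(-576/7) = 139400 + 576/7 = 976376/7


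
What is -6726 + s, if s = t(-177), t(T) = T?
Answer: -6903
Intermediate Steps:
s = -177
-6726 + s = -6726 - 177 = -6903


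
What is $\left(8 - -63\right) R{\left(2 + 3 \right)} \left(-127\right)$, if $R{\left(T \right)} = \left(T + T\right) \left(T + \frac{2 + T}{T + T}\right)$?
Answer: $-513969$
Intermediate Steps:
$R{\left(T \right)} = 2 T \left(T + \frac{2 + T}{2 T}\right)$
$\left(8 - -63\right) R{\left(2 + 3 \right)} \left(-127\right) = \left(8 - -63\right) \left(2 + \left(2 + 3\right) + 2 \left(2 + 3\right)^{2}\right) \left(-127\right) = \left(8 + 63\right) \left(2 + 5 + 2 \cdot 5^{2}\right) \left(-127\right) = 71 \left(2 + 5 + 2 \cdot 25\right) \left(-127\right) = 71 \left(2 + 5 + 50\right) \left(-127\right) = 71 \cdot 57 \left(-127\right) = 4047 \left(-127\right) = -513969$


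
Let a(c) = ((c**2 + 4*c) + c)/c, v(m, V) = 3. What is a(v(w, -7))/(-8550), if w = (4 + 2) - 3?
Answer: -4/4275 ≈ -0.00093567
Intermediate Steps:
w = 3 (w = 6 - 3 = 3)
a(c) = (c**2 + 5*c)/c
a(v(w, -7))/(-8550) = (5 + 3)/(-8550) = 8*(-1/8550) = -4/4275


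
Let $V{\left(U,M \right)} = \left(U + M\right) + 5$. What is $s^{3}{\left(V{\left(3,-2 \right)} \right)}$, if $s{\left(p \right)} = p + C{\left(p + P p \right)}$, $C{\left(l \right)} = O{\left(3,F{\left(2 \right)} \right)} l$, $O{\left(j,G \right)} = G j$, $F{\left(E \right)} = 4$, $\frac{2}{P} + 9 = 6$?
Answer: $27000$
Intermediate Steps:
$P = - \frac{2}{3}$ ($P = \frac{2}{-9 + 6} = \frac{2}{-3} = 2 \left(- \frac{1}{3}\right) = - \frac{2}{3} \approx -0.66667$)
$V{\left(U,M \right)} = 5 + M + U$ ($V{\left(U,M \right)} = \left(M + U\right) + 5 = 5 + M + U$)
$C{\left(l \right)} = 12 l$ ($C{\left(l \right)} = 4 \cdot 3 l = 12 l$)
$s{\left(p \right)} = 5 p$ ($s{\left(p \right)} = p + 12 \left(p - \frac{2 p}{3}\right) = p + 12 \frac{p}{3} = p + 4 p = 5 p$)
$s^{3}{\left(V{\left(3,-2 \right)} \right)} = \left(5 \left(5 - 2 + 3\right)\right)^{3} = \left(5 \cdot 6\right)^{3} = 30^{3} = 27000$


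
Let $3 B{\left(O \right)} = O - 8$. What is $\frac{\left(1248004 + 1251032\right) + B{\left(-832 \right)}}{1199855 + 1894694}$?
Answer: $\frac{2498756}{3094549} \approx 0.80747$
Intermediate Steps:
$B{\left(O \right)} = - \frac{8}{3} + \frac{O}{3}$ ($B{\left(O \right)} = \frac{O - 8}{3} = \frac{-8 + O}{3} = - \frac{8}{3} + \frac{O}{3}$)
$\frac{\left(1248004 + 1251032\right) + B{\left(-832 \right)}}{1199855 + 1894694} = \frac{\left(1248004 + 1251032\right) + \left(- \frac{8}{3} + \frac{1}{3} \left(-832\right)\right)}{1199855 + 1894694} = \frac{2499036 - 280}{3094549} = \left(2499036 - 280\right) \frac{1}{3094549} = 2498756 \cdot \frac{1}{3094549} = \frac{2498756}{3094549}$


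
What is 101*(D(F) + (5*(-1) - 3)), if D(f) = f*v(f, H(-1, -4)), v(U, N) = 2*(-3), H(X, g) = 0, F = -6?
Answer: 2828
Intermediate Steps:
v(U, N) = -6
D(f) = -6*f (D(f) = f*(-6) = -6*f)
101*(D(F) + (5*(-1) - 3)) = 101*(-6*(-6) + (5*(-1) - 3)) = 101*(36 + (-5 - 3)) = 101*(36 - 8) = 101*28 = 2828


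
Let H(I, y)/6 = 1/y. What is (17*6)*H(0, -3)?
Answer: -204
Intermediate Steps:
H(I, y) = 6/y
(17*6)*H(0, -3) = (17*6)*(6/(-3)) = 102*(6*(-⅓)) = 102*(-2) = -204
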